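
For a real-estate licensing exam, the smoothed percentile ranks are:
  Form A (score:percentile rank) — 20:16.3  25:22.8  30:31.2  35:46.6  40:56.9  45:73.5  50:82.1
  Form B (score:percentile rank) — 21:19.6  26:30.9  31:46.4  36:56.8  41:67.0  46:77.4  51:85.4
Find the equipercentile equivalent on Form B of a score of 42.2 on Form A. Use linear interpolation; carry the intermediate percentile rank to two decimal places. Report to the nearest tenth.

PR of 42.2 on Form A: 56.9 + (42.2 − 40)/(45 − 40) × (73.5 − 56.9) = 64.20
On Form B, PR 64.20 falls between score 36 (PR 56.8) and 41 (PR 67.0).
Interpolate: 36 + (64.20 − 56.8)/(67.0 − 56.8) × (41 − 36) = 39.6

39.6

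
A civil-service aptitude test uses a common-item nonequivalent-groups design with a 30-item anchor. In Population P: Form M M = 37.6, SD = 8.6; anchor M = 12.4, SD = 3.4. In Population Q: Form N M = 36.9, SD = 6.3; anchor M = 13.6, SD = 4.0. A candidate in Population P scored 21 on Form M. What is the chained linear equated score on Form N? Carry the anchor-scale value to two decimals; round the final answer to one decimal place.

Form M → anchor (Population P): v = (3.4/8.6)(21 − 37.6) + 12.4 = 5.84
anchor → Form N (Population Q): y = (6.3/4.0)(5.84 − 13.6) + 36.9 = 24.7

24.7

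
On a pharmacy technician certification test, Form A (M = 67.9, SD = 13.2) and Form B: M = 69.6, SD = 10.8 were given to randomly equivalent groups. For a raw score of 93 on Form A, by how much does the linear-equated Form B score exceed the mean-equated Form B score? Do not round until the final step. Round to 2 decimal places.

-4.56

Mean-equated: 93 + (69.6 − 67.9) = 94.70
Linear-equated: (10.8/13.2)(93 − 67.9) + 69.6 = 90.136
Difference = 90.136 − 94.70 = -4.56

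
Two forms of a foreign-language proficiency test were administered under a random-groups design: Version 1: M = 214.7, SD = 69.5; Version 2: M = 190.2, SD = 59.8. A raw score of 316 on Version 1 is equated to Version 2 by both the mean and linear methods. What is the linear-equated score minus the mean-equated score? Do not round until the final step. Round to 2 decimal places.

Mean-equated: 316 + (190.2 − 214.7) = 291.50
Linear-equated: (59.8/69.5)(316 − 214.7) + 190.2 = 277.362
Difference = 277.362 − 291.50 = -14.14

-14.14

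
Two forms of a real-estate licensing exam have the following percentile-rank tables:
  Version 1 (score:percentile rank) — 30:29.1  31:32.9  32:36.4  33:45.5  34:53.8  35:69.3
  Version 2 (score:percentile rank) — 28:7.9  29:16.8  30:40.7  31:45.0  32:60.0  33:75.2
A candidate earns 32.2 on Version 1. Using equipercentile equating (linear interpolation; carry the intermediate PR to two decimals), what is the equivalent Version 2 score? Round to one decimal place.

PR of 32.2 on Version 1: 36.4 + (32.2 − 32)/(33 − 32) × (45.5 − 36.4) = 38.22
On Version 2, PR 38.22 falls between score 29 (PR 16.8) and 30 (PR 40.7).
Interpolate: 29 + (38.22 − 16.8)/(40.7 − 16.8) × (30 − 29) = 29.9

29.9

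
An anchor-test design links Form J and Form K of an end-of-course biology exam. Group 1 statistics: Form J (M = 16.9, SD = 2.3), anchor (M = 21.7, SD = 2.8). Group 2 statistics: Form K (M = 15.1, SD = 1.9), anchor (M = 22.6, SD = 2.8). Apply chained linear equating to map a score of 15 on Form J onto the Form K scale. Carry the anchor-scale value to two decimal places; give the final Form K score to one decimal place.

12.9

Form J → anchor (Group 1): v = (2.8/2.3)(15 − 16.9) + 21.7 = 19.39
anchor → Form K (Group 2): y = (1.9/2.8)(19.39 − 22.6) + 15.1 = 12.9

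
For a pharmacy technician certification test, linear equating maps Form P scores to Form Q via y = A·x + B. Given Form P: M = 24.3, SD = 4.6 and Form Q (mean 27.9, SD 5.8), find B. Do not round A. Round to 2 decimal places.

-2.74

A = SD_Y / SD_X = 5.8 / 4.6 = 1.260870
B = M_Y − A·M_X = 27.9 − 1.260870 × 24.3 = -2.74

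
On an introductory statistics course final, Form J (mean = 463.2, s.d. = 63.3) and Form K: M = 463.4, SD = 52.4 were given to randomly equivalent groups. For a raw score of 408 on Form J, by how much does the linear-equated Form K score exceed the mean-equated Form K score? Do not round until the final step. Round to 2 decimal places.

9.51

Mean-equated: 408 + (463.4 − 463.2) = 408.20
Linear-equated: (52.4/63.3)(408 − 463.2) + 463.4 = 417.705
Difference = 417.705 − 408.20 = 9.51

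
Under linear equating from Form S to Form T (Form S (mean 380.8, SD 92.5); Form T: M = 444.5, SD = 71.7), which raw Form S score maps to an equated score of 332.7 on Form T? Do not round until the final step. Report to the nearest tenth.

236.6

Invert y = (SD_Y/SD_X)(x − M_X) + M_Y:
x = (SD_X/SD_Y)(y − M_Y) + M_X = (92.5/71.7)(332.7 − 444.5) + 380.8
x = 1.290098 × -111.800 + 380.8 = 236.6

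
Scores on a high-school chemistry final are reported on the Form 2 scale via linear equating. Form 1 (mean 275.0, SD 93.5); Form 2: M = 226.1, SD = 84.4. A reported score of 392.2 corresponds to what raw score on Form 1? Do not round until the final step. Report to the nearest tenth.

459.0

Invert y = (SD_Y/SD_X)(x − M_X) + M_Y:
x = (SD_X/SD_Y)(y − M_Y) + M_X = (93.5/84.4)(392.2 − 226.1) + 275.0
x = 1.107820 × 166.100 + 275.0 = 459.0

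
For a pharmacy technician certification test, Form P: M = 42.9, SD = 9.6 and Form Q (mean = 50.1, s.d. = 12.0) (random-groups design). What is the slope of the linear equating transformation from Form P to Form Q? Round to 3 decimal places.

1.250

A = SD_Y / SD_X = 12.0 / 9.6 = 1.250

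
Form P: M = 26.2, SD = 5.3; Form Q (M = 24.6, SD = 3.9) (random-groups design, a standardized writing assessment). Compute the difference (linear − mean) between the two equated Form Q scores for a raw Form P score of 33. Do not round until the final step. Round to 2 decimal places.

-1.80

Mean-equated: 33 + (24.6 − 26.2) = 31.40
Linear-equated: (3.9/5.3)(33 − 26.2) + 24.6 = 29.604
Difference = 29.604 − 31.40 = -1.80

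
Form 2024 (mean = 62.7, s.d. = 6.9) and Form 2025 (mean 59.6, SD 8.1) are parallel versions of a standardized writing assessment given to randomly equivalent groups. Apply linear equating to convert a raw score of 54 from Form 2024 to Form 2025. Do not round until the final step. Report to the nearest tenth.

49.4

Linear equating: y = (SD_Y/SD_X)(x − M_X) + M_Y
y = (8.1/6.9)(54 − 62.7) + 59.6
y = 1.173913 × -8.7 + 59.6 = -10.2130 + 59.6 = 49.4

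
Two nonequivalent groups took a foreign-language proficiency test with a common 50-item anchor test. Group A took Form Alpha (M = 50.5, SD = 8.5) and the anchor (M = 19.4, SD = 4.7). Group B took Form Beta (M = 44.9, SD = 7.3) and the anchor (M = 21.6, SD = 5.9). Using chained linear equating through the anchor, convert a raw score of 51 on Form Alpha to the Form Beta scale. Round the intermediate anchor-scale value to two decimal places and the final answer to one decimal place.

42.5

Form Alpha → anchor (Group A): v = (4.7/8.5)(51 − 50.5) + 19.4 = 19.68
anchor → Form Beta (Group B): y = (7.3/5.9)(19.68 − 21.6) + 44.9 = 42.5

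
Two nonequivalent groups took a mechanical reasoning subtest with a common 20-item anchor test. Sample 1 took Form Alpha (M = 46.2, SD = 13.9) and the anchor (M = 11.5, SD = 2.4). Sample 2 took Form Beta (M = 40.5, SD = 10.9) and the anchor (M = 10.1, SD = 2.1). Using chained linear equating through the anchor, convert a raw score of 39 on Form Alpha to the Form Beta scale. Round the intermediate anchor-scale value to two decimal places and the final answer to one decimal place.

41.3

Form Alpha → anchor (Sample 1): v = (2.4/13.9)(39 − 46.2) + 11.5 = 10.26
anchor → Form Beta (Sample 2): y = (10.9/2.1)(10.26 − 10.1) + 40.5 = 41.3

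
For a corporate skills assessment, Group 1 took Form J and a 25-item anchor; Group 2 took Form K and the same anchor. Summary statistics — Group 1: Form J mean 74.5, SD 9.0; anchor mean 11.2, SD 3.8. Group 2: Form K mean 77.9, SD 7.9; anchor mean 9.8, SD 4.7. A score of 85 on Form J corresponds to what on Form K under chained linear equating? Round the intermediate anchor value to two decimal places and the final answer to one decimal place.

87.7

Form J → anchor (Group 1): v = (3.8/9.0)(85 − 74.5) + 11.2 = 15.63
anchor → Form K (Group 2): y = (7.9/4.7)(15.63 − 9.8) + 77.9 = 87.7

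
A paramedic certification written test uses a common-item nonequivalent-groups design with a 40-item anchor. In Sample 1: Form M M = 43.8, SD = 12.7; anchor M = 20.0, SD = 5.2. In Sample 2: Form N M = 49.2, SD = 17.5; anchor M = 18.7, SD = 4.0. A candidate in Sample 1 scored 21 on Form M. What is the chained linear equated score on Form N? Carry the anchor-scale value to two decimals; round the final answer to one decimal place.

Form M → anchor (Sample 1): v = (5.2/12.7)(21 − 43.8) + 20.0 = 10.66
anchor → Form N (Sample 2): y = (17.5/4.0)(10.66 − 18.7) + 49.2 = 14.0

14.0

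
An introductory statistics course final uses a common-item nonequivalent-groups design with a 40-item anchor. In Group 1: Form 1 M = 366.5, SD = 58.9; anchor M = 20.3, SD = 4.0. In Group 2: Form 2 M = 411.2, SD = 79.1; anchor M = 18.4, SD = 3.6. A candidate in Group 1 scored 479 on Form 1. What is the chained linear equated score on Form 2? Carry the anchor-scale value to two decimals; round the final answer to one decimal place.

620.8

Form 1 → anchor (Group 1): v = (4.0/58.9)(479 − 366.5) + 20.3 = 27.94
anchor → Form 2 (Group 2): y = (79.1/3.6)(27.94 − 18.4) + 411.2 = 620.8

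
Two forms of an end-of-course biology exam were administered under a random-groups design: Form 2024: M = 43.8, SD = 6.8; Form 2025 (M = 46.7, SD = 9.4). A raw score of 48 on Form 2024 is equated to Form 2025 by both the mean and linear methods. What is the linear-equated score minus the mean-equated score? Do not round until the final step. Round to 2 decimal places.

Mean-equated: 48 + (46.7 − 43.8) = 50.90
Linear-equated: (9.4/6.8)(48 − 43.8) + 46.7 = 52.506
Difference = 52.506 − 50.90 = 1.61

1.61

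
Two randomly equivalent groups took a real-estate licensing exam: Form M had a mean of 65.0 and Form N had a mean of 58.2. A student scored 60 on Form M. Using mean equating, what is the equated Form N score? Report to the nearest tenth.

Mean equating: y = x + (M_Y − M_X) = 60 + (58.2 − 65.0) = 53.2

53.2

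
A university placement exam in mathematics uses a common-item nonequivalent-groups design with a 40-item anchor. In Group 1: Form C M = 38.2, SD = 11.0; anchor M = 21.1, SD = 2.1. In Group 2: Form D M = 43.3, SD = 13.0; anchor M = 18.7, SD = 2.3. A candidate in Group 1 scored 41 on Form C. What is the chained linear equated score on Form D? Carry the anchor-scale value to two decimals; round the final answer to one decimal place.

59.9

Form C → anchor (Group 1): v = (2.1/11.0)(41 − 38.2) + 21.1 = 21.63
anchor → Form D (Group 2): y = (13.0/2.3)(21.63 − 18.7) + 43.3 = 59.9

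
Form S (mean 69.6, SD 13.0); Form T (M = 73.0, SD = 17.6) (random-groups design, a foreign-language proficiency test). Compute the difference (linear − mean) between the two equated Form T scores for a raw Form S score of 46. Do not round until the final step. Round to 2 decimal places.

Mean-equated: 46 + (73.0 − 69.6) = 49.40
Linear-equated: (17.6/13.0)(46 − 69.6) + 73.0 = 41.049
Difference = 41.049 − 49.40 = -8.35

-8.35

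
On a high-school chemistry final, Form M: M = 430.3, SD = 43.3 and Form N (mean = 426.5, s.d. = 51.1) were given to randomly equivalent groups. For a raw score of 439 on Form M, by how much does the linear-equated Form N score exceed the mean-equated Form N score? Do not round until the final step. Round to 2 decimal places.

Mean-equated: 439 + (426.5 − 430.3) = 435.20
Linear-equated: (51.1/43.3)(439 − 430.3) + 426.5 = 436.767
Difference = 436.767 − 435.20 = 1.57

1.57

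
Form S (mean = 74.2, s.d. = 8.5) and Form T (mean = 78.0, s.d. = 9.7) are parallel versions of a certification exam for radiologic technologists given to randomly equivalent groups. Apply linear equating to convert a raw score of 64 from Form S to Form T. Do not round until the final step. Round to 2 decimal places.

66.36

Linear equating: y = (SD_Y/SD_X)(x − M_X) + M_Y
y = (9.7/8.5)(64 − 74.2) + 78.0
y = 1.141176 × -10.2 + 78.0 = -11.6400 + 78.0 = 66.36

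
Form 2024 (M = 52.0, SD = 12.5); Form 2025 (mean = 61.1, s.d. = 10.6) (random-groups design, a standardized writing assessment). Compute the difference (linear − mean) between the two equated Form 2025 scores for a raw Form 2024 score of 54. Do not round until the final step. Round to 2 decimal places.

-0.30

Mean-equated: 54 + (61.1 − 52.0) = 63.10
Linear-equated: (10.6/12.5)(54 − 52.0) + 61.1 = 62.796
Difference = 62.796 − 63.10 = -0.30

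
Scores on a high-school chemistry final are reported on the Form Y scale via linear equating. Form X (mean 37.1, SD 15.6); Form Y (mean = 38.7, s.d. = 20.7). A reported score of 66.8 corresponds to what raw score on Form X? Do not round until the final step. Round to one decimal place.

Invert y = (SD_Y/SD_X)(x − M_X) + M_Y:
x = (SD_X/SD_Y)(y − M_Y) + M_X = (15.6/20.7)(66.8 − 38.7) + 37.1
x = 0.753623 × 28.100 + 37.1 = 58.3

58.3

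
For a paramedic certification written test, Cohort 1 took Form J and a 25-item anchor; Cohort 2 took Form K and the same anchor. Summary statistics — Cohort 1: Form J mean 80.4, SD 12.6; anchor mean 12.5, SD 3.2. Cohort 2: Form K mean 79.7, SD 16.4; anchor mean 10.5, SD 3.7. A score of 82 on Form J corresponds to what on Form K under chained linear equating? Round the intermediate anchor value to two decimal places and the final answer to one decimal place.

90.4

Form J → anchor (Cohort 1): v = (3.2/12.6)(82 − 80.4) + 12.5 = 12.91
anchor → Form K (Cohort 2): y = (16.4/3.7)(12.91 − 10.5) + 79.7 = 90.4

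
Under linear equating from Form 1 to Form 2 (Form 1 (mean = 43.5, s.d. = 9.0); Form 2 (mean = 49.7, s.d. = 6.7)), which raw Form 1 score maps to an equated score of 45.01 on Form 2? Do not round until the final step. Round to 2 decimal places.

Invert y = (SD_Y/SD_X)(x − M_X) + M_Y:
x = (SD_X/SD_Y)(y − M_Y) + M_X = (9.0/6.7)(45.01 − 49.7) + 43.5
x = 1.343284 × -4.690 + 43.5 = 37.20

37.20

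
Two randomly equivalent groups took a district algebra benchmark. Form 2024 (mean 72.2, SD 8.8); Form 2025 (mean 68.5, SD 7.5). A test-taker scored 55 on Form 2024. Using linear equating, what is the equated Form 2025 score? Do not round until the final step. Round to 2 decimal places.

Linear equating: y = (SD_Y/SD_X)(x − M_X) + M_Y
y = (7.5/8.8)(55 − 72.2) + 68.5
y = 0.852273 × -17.2 + 68.5 = -14.6591 + 68.5 = 53.84

53.84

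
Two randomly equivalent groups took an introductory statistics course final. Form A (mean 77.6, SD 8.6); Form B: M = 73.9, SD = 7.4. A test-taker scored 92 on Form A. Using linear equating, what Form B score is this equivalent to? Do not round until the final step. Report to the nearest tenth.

Linear equating: y = (SD_Y/SD_X)(x − M_X) + M_Y
y = (7.4/8.6)(92 − 77.6) + 73.9
y = 0.860465 × 14.4 + 73.9 = 12.3907 + 73.9 = 86.3

86.3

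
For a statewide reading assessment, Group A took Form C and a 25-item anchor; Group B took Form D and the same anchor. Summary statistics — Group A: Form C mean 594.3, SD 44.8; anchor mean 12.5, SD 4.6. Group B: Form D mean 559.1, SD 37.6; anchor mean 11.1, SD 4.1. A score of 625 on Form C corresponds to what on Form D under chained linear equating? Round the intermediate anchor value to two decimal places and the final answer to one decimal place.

Form C → anchor (Group A): v = (4.6/44.8)(625 − 594.3) + 12.5 = 15.65
anchor → Form D (Group B): y = (37.6/4.1)(15.65 − 11.1) + 559.1 = 600.8

600.8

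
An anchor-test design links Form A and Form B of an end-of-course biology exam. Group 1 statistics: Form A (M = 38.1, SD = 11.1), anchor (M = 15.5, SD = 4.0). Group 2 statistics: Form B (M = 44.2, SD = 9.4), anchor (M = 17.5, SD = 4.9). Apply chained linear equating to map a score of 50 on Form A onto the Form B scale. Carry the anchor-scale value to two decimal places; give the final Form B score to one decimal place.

48.6

Form A → anchor (Group 1): v = (4.0/11.1)(50 − 38.1) + 15.5 = 19.79
anchor → Form B (Group 2): y = (9.4/4.9)(19.79 − 17.5) + 44.2 = 48.6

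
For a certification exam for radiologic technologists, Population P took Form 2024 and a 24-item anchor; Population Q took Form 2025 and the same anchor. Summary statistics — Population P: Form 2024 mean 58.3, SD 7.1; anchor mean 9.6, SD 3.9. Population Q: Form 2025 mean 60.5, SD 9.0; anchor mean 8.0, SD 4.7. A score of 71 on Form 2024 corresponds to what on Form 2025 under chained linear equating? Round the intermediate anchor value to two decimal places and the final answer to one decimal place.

76.9

Form 2024 → anchor (Population P): v = (3.9/7.1)(71 − 58.3) + 9.6 = 16.58
anchor → Form 2025 (Population Q): y = (9.0/4.7)(16.58 − 8.0) + 60.5 = 76.9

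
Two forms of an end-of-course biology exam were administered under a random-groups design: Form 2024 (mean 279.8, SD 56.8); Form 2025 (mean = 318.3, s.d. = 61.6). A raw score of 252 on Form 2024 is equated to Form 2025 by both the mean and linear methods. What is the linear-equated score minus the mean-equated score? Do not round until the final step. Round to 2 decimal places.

-2.35

Mean-equated: 252 + (318.3 − 279.8) = 290.50
Linear-equated: (61.6/56.8)(252 − 279.8) + 318.3 = 288.151
Difference = 288.151 − 290.50 = -2.35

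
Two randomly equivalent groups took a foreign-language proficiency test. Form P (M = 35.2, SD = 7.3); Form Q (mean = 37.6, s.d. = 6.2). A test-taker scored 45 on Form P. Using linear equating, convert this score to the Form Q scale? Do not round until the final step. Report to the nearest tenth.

45.9

Linear equating: y = (SD_Y/SD_X)(x − M_X) + M_Y
y = (6.2/7.3)(45 − 35.2) + 37.6
y = 0.849315 × 9.8 + 37.6 = 8.3233 + 37.6 = 45.9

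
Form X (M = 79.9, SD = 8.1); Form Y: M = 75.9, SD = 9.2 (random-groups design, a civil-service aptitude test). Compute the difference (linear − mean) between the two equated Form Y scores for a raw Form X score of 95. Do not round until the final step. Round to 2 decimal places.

2.05

Mean-equated: 95 + (75.9 − 79.9) = 91.00
Linear-equated: (9.2/8.1)(95 − 79.9) + 75.9 = 93.051
Difference = 93.051 − 91.00 = 2.05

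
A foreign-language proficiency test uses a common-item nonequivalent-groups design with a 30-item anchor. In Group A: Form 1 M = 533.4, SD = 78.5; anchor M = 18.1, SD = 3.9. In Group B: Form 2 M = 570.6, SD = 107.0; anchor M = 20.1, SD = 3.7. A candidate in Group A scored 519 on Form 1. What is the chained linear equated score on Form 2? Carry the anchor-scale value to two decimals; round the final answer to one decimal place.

491.9

Form 1 → anchor (Group A): v = (3.9/78.5)(519 − 533.4) + 18.1 = 17.38
anchor → Form 2 (Group B): y = (107.0/3.7)(17.38 − 20.1) + 570.6 = 491.9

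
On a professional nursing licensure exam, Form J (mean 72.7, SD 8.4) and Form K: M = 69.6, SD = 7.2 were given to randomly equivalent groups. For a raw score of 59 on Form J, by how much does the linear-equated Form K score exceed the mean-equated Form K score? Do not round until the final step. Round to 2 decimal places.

1.96

Mean-equated: 59 + (69.6 − 72.7) = 55.90
Linear-equated: (7.2/8.4)(59 − 72.7) + 69.6 = 57.857
Difference = 57.857 − 55.90 = 1.96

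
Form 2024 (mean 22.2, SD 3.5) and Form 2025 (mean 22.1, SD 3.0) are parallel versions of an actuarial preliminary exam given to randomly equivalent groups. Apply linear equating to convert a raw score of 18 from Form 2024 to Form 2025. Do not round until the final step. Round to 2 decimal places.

Linear equating: y = (SD_Y/SD_X)(x − M_X) + M_Y
y = (3.0/3.5)(18 − 22.2) + 22.1
y = 0.857143 × -4.2 + 22.1 = -3.6000 + 22.1 = 18.50

18.50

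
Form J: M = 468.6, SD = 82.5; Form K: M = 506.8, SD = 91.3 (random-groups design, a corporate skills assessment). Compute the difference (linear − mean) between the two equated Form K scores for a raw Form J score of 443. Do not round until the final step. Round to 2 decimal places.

Mean-equated: 443 + (506.8 − 468.6) = 481.20
Linear-equated: (91.3/82.5)(443 − 468.6) + 506.8 = 478.469
Difference = 478.469 − 481.20 = -2.73

-2.73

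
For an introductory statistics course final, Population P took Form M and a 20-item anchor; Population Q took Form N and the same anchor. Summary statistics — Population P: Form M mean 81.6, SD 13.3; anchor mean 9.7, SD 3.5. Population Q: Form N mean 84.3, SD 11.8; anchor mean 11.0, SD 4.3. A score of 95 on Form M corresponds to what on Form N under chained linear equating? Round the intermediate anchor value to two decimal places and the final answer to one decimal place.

Form M → anchor (Population P): v = (3.5/13.3)(95 − 81.6) + 9.7 = 13.23
anchor → Form N (Population Q): y = (11.8/4.3)(13.23 − 11.0) + 84.3 = 90.4

90.4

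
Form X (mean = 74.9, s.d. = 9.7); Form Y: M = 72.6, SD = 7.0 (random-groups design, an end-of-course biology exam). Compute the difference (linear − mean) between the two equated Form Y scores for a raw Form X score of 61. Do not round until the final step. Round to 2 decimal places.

Mean-equated: 61 + (72.6 − 74.9) = 58.70
Linear-equated: (7.0/9.7)(61 − 74.9) + 72.6 = 62.569
Difference = 62.569 − 58.70 = 3.87

3.87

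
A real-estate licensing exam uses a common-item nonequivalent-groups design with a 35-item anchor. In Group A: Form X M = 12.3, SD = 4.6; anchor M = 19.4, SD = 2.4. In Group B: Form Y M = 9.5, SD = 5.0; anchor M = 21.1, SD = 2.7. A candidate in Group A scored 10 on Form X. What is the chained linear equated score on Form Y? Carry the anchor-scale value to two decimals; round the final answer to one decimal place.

4.1

Form X → anchor (Group A): v = (2.4/4.6)(10 − 12.3) + 19.4 = 18.20
anchor → Form Y (Group B): y = (5.0/2.7)(18.20 − 21.1) + 9.5 = 4.1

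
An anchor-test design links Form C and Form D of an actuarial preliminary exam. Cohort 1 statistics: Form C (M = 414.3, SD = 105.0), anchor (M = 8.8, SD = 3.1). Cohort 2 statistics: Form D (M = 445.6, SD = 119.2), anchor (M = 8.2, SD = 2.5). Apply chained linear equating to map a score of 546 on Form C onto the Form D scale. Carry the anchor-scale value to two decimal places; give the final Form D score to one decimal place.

Form C → anchor (Cohort 1): v = (3.1/105.0)(546 − 414.3) + 8.8 = 12.69
anchor → Form D (Cohort 2): y = (119.2/2.5)(12.69 − 8.2) + 445.6 = 659.7

659.7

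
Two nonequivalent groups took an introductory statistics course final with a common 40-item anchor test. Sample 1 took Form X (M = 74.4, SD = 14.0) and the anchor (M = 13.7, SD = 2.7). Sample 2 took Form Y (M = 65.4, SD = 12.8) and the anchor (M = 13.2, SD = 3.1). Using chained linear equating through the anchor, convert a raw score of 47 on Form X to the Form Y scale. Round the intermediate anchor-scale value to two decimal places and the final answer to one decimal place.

Form X → anchor (Sample 1): v = (2.7/14.0)(47 − 74.4) + 13.7 = 8.42
anchor → Form Y (Sample 2): y = (12.8/3.1)(8.42 − 13.2) + 65.4 = 45.7

45.7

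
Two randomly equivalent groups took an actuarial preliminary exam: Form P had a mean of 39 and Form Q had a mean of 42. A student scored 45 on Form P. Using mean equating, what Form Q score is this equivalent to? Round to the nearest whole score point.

Mean equating: y = x + (M_Y − M_X) = 45 + (42 − 39) = 48

48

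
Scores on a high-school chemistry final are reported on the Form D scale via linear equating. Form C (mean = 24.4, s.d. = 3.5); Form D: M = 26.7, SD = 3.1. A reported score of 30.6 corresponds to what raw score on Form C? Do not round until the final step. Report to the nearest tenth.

28.8

Invert y = (SD_Y/SD_X)(x − M_X) + M_Y:
x = (SD_X/SD_Y)(y − M_Y) + M_X = (3.5/3.1)(30.6 − 26.7) + 24.4
x = 1.129032 × 3.900 + 24.4 = 28.8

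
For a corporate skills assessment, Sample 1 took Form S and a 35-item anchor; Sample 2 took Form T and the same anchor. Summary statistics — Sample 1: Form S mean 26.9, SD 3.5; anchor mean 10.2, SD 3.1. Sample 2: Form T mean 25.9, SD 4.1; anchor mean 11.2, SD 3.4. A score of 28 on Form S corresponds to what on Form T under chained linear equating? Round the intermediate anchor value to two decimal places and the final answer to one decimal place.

25.9

Form S → anchor (Sample 1): v = (3.1/3.5)(28 − 26.9) + 10.2 = 11.17
anchor → Form T (Sample 2): y = (4.1/3.4)(11.17 − 11.2) + 25.9 = 25.9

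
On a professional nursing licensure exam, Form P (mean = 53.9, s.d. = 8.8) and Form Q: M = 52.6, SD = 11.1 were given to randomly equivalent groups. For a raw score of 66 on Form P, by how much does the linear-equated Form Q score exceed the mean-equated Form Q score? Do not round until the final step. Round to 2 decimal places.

Mean-equated: 66 + (52.6 − 53.9) = 64.70
Linear-equated: (11.1/8.8)(66 − 53.9) + 52.6 = 67.862
Difference = 67.862 − 64.70 = 3.16

3.16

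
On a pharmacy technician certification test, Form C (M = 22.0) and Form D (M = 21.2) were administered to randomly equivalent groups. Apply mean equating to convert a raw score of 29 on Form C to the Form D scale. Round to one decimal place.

28.2

Mean equating: y = x + (M_Y − M_X) = 29 + (21.2 − 22.0) = 28.2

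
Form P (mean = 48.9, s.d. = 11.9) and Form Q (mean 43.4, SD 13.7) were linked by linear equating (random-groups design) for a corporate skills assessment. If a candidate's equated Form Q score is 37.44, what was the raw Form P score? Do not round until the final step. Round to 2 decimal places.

43.72

Invert y = (SD_Y/SD_X)(x − M_X) + M_Y:
x = (SD_X/SD_Y)(y − M_Y) + M_X = (11.9/13.7)(37.44 − 43.4) + 48.9
x = 0.868613 × -5.960 + 48.9 = 43.72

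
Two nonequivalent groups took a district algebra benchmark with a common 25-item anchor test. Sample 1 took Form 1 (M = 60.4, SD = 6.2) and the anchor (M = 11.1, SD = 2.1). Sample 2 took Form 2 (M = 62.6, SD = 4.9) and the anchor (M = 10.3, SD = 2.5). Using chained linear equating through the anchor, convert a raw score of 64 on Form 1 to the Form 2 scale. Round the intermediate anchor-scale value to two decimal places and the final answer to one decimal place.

66.6

Form 1 → anchor (Sample 1): v = (2.1/6.2)(64 − 60.4) + 11.1 = 12.32
anchor → Form 2 (Sample 2): y = (4.9/2.5)(12.32 − 10.3) + 62.6 = 66.6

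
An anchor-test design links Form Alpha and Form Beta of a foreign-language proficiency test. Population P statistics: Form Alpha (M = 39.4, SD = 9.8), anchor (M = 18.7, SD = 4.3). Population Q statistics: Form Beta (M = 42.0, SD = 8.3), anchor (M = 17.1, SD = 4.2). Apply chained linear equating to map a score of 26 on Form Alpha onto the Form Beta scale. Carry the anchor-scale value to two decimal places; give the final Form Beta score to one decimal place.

33.5

Form Alpha → anchor (Population P): v = (4.3/9.8)(26 − 39.4) + 18.7 = 12.82
anchor → Form Beta (Population Q): y = (8.3/4.2)(12.82 − 17.1) + 42.0 = 33.5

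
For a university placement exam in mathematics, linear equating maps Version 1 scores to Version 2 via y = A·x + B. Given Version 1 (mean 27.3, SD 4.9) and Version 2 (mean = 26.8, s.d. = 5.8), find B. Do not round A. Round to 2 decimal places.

-5.51

A = SD_Y / SD_X = 5.8 / 4.9 = 1.183673
B = M_Y − A·M_X = 26.8 − 1.183673 × 27.3 = -5.51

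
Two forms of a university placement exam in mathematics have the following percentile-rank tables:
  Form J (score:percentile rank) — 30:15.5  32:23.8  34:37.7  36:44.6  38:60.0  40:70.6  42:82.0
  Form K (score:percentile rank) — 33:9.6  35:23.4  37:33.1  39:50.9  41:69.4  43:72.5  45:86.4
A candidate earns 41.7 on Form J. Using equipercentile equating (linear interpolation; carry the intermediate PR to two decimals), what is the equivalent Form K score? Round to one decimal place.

44.1

PR of 41.7 on Form J: 70.6 + (41.7 − 40)/(42 − 40) × (82.0 − 70.6) = 80.29
On Form K, PR 80.29 falls between score 43 (PR 72.5) and 45 (PR 86.4).
Interpolate: 43 + (80.29 − 72.5)/(86.4 − 72.5) × (45 − 43) = 44.1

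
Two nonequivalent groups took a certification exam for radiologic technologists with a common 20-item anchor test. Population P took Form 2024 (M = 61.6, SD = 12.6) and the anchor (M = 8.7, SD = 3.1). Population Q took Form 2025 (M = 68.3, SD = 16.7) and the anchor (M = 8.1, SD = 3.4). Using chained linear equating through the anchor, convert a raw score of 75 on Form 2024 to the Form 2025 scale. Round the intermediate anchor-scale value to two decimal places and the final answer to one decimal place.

Form 2024 → anchor (Population P): v = (3.1/12.6)(75 − 61.6) + 8.7 = 12.00
anchor → Form 2025 (Population Q): y = (16.7/3.4)(12.00 − 8.1) + 68.3 = 87.5

87.5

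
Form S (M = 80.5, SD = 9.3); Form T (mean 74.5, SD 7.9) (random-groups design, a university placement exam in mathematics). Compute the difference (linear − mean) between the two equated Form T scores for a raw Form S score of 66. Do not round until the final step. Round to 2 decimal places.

Mean-equated: 66 + (74.5 − 80.5) = 60.00
Linear-equated: (7.9/9.3)(66 − 80.5) + 74.5 = 62.183
Difference = 62.183 − 60.00 = 2.18

2.18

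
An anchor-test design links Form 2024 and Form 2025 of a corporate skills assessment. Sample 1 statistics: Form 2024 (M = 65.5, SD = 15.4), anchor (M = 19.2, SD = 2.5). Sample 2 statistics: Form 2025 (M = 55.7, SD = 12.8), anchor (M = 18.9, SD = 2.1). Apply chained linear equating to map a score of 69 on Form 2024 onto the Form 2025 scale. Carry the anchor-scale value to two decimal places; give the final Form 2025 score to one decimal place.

Form 2024 → anchor (Sample 1): v = (2.5/15.4)(69 − 65.5) + 19.2 = 19.77
anchor → Form 2025 (Sample 2): y = (12.8/2.1)(19.77 − 18.9) + 55.7 = 61.0

61.0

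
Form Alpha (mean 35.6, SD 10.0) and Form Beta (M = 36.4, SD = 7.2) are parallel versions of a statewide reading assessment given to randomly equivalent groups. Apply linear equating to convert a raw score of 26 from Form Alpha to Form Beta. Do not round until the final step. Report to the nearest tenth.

29.5

Linear equating: y = (SD_Y/SD_X)(x − M_X) + M_Y
y = (7.2/10.0)(26 − 35.6) + 36.4
y = 0.720000 × -9.6 + 36.4 = -6.9120 + 36.4 = 29.5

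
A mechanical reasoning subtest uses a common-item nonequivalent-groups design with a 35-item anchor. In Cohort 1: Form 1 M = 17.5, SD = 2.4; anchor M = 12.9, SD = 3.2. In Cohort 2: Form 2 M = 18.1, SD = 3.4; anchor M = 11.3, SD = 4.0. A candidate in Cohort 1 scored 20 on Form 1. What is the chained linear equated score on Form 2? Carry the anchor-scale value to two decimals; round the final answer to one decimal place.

22.3

Form 1 → anchor (Cohort 1): v = (3.2/2.4)(20 − 17.5) + 12.9 = 16.23
anchor → Form 2 (Cohort 2): y = (3.4/4.0)(16.23 − 11.3) + 18.1 = 22.3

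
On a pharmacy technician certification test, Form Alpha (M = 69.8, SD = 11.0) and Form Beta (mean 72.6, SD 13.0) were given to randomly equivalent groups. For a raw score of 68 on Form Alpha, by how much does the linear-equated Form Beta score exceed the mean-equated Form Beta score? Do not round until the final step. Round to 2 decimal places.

-0.33

Mean-equated: 68 + (72.6 − 69.8) = 70.80
Linear-equated: (13.0/11.0)(68 − 69.8) + 72.6 = 70.473
Difference = 70.473 − 70.80 = -0.33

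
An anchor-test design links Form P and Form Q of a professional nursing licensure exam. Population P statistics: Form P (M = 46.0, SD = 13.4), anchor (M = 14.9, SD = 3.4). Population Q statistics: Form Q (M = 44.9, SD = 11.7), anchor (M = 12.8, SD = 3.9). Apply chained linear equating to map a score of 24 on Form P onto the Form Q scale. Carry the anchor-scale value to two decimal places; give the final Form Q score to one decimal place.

Form P → anchor (Population P): v = (3.4/13.4)(24 − 46.0) + 14.9 = 9.32
anchor → Form Q (Population Q): y = (11.7/3.9)(9.32 − 12.8) + 44.9 = 34.5

34.5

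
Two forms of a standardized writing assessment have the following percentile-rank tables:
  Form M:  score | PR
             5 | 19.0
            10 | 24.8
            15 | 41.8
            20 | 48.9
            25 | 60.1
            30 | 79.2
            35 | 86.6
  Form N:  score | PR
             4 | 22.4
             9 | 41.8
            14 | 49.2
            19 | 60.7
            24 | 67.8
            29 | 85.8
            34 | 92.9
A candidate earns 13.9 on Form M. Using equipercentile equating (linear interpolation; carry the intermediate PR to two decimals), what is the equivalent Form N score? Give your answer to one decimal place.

8.0

PR of 13.9 on Form M: 24.8 + (13.9 − 10)/(15 − 10) × (41.8 − 24.8) = 38.06
On Form N, PR 38.06 falls between score 4 (PR 22.4) and 9 (PR 41.8).
Interpolate: 4 + (38.06 − 22.4)/(41.8 − 22.4) × (9 − 4) = 8.0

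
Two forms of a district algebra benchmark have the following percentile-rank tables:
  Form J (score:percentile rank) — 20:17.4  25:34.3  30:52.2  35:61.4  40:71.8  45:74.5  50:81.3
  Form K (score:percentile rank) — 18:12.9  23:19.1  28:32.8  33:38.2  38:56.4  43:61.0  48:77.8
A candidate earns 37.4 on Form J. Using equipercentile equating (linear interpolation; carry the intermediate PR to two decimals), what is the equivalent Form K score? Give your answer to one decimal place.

44.6

PR of 37.4 on Form J: 61.4 + (37.4 − 35)/(40 − 35) × (71.8 − 61.4) = 66.39
On Form K, PR 66.39 falls between score 43 (PR 61.0) and 48 (PR 77.8).
Interpolate: 43 + (66.39 − 61.0)/(77.8 − 61.0) × (48 − 43) = 44.6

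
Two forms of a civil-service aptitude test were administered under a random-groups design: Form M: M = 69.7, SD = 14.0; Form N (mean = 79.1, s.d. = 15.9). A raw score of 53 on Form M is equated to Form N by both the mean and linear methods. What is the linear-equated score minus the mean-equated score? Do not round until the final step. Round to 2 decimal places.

Mean-equated: 53 + (79.1 − 69.7) = 62.40
Linear-equated: (15.9/14.0)(53 − 69.7) + 79.1 = 60.134
Difference = 60.134 − 62.40 = -2.27

-2.27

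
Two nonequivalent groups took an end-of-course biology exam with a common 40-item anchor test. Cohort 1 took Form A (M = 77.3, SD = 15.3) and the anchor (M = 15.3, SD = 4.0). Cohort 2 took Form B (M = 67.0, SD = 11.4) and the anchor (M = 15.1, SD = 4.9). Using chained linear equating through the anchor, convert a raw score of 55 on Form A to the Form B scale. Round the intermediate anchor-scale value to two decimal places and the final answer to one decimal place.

Form A → anchor (Cohort 1): v = (4.0/15.3)(55 − 77.3) + 15.3 = 9.47
anchor → Form B (Cohort 2): y = (11.4/4.9)(9.47 − 15.1) + 67.0 = 53.9

53.9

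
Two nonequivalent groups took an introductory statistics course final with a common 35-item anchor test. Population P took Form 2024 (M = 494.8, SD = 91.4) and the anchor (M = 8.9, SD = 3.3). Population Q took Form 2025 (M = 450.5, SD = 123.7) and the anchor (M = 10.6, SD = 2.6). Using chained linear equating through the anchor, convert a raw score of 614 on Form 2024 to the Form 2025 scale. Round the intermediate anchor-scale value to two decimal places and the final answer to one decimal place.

Form 2024 → anchor (Population P): v = (3.3/91.4)(614 − 494.8) + 8.9 = 13.20
anchor → Form 2025 (Population Q): y = (123.7/2.6)(13.20 − 10.6) + 450.5 = 574.2

574.2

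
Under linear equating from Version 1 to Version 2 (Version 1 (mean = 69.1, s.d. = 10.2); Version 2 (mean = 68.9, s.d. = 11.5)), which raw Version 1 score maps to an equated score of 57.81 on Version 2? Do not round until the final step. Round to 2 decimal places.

59.26

Invert y = (SD_Y/SD_X)(x − M_X) + M_Y:
x = (SD_X/SD_Y)(y − M_Y) + M_X = (10.2/11.5)(57.81 − 68.9) + 69.1
x = 0.886957 × -11.090 + 69.1 = 59.26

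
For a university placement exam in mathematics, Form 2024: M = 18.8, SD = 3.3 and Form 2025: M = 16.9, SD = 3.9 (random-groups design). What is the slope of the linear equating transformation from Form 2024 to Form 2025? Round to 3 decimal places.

A = SD_Y / SD_X = 3.9 / 3.3 = 1.182

1.182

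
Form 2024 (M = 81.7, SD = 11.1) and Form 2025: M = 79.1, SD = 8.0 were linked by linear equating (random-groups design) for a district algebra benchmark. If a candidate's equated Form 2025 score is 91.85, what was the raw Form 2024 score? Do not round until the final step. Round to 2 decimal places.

Invert y = (SD_Y/SD_X)(x − M_X) + M_Y:
x = (SD_X/SD_Y)(y − M_Y) + M_X = (11.1/8.0)(91.85 − 79.1) + 81.7
x = 1.387500 × 12.750 + 81.7 = 99.39

99.39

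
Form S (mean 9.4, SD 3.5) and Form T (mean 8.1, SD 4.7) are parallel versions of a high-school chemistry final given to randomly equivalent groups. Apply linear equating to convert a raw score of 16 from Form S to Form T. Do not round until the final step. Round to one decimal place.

Linear equating: y = (SD_Y/SD_X)(x − M_X) + M_Y
y = (4.7/3.5)(16 − 9.4) + 8.1
y = 1.342857 × 6.6 + 8.1 = 8.8629 + 8.1 = 17.0

17.0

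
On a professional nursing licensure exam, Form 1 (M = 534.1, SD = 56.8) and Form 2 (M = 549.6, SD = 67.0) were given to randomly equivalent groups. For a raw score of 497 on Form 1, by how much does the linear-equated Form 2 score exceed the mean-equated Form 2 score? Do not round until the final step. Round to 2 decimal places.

-6.66

Mean-equated: 497 + (549.6 − 534.1) = 512.50
Linear-equated: (67.0/56.8)(497 − 534.1) + 549.6 = 505.838
Difference = 505.838 − 512.50 = -6.66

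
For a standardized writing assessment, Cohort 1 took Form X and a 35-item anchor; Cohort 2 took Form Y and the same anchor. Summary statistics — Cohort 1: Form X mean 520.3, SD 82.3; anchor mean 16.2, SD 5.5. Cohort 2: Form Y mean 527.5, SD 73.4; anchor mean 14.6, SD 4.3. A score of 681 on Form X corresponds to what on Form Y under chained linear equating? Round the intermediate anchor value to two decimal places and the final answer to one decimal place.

Form X → anchor (Cohort 1): v = (5.5/82.3)(681 − 520.3) + 16.2 = 26.94
anchor → Form Y (Cohort 2): y = (73.4/4.3)(26.94 − 14.6) + 527.5 = 738.1

738.1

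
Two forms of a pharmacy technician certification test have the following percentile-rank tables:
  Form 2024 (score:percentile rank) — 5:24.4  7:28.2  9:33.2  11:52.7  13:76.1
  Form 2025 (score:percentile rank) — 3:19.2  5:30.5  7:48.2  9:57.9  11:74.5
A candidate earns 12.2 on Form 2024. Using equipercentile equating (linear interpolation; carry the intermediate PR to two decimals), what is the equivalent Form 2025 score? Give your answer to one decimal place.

PR of 12.2 on Form 2024: 52.7 + (12.2 − 11)/(13 − 11) × (76.1 − 52.7) = 66.74
On Form 2025, PR 66.74 falls between score 9 (PR 57.9) and 11 (PR 74.5).
Interpolate: 9 + (66.74 − 57.9)/(74.5 − 57.9) × (11 − 9) = 10.1

10.1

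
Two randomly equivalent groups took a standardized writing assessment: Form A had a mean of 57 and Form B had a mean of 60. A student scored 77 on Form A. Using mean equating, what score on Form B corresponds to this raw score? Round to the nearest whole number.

80

Mean equating: y = x + (M_Y − M_X) = 77 + (60 − 57) = 80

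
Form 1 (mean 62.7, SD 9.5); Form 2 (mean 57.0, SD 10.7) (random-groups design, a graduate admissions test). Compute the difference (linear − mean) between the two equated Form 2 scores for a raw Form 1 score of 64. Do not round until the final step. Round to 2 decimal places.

0.16

Mean-equated: 64 + (57.0 − 62.7) = 58.30
Linear-equated: (10.7/9.5)(64 − 62.7) + 57.0 = 58.464
Difference = 58.464 − 58.30 = 0.16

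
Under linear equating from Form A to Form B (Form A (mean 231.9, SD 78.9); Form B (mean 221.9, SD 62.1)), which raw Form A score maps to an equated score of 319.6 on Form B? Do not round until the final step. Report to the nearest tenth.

Invert y = (SD_Y/SD_X)(x − M_X) + M_Y:
x = (SD_X/SD_Y)(y − M_Y) + M_X = (78.9/62.1)(319.6 − 221.9) + 231.9
x = 1.270531 × 97.700 + 231.9 = 356.0

356.0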